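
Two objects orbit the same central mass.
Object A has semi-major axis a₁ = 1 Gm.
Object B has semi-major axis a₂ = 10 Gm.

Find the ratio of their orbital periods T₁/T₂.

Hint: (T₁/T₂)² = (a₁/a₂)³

Convert to SI: a₁ = 1 Gm = 1e+09 m; a₂ = 10 Gm = 1e+10 m.
From Kepler's third law, (T₁/T₂)² = (a₁/a₂)³, so T₁/T₂ = (a₁/a₂)^(3/2).
a₁/a₂ = 1e+09 / 1e+10 = 0.1.
T₁/T₂ = (0.1)^(3/2) ≈ 0.03162.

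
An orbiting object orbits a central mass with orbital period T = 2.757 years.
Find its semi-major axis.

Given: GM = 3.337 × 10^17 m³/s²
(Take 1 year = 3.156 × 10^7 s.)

Convert to SI: T = 2.757 years = 8.70109e+07 s.
Invert Kepler's third law: a = (GM · T² / (4π²))^(1/3).
Substituting T = 8.70109e+07 s and GM = 3.337e+17 m³/s²:
a = (3.337e+17 · (8.70109e+07)² / (4π²))^(1/3) m
a ≈ 4e+10 m = 40 Gm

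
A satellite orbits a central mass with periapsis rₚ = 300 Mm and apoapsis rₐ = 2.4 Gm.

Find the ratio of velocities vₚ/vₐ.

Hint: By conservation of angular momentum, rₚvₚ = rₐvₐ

Convert to SI: rₚ = 300 Mm = 3e+08 m; rₐ = 2.4 Gm = 2.4e+09 m.
Conservation of angular momentum gives rₚvₚ = rₐvₐ, so vₚ/vₐ = rₐ/rₚ.
vₚ/vₐ = 2.4e+09 / 3e+08 ≈ 8.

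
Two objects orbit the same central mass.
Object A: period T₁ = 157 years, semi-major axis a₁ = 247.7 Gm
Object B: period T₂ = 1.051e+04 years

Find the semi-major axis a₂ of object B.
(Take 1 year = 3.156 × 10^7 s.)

Convert to SI: T₁ = 157 years = 4.95492e+09 s; a₁ = 247.7 Gm = 2.477e+11 m; T₂ = 1.051e+04 years = 3.31696e+11 s.
Kepler's third law: (T₁/T₂)² = (a₁/a₂)³ ⇒ a₂ = a₁ · (T₂/T₁)^(2/3).
T₂/T₁ = 3.31696e+11 / 4.95492e+09 = 66.9427.
a₂ = 2.477e+11 · (66.9427)^(2/3) m ≈ 4.084e+12 m = 4.084 Tm.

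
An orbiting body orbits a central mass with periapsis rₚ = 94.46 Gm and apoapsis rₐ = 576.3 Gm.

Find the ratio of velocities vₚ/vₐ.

Convert to SI: rₚ = 94.46 Gm = 9.446e+10 m; rₐ = 576.3 Gm = 5.763e+11 m.
Conservation of angular momentum gives rₚvₚ = rₐvₐ, so vₚ/vₐ = rₐ/rₚ.
vₚ/vₐ = 5.763e+11 / 9.446e+10 ≈ 6.101.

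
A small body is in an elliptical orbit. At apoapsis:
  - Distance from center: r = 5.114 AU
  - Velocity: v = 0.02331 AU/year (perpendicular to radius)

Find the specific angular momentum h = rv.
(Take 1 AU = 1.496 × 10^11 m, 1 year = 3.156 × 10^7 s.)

Convert to SI: r = 5.114 AU = 7.65054e+11 m; v = 0.02331 AU/year = 110.494 m/s.
With v perpendicular to r, h = r · v.
h = 7.65054e+11 · 110.494 m²/s ≈ 8.453e+13 m²/s.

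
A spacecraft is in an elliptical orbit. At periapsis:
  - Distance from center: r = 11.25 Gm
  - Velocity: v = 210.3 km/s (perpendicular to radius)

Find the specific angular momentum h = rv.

Convert to SI: r = 11.25 Gm = 1.125e+10 m; v = 210.3 km/s = 210300 m/s.
With v perpendicular to r, h = r · v.
h = 1.125e+10 · 210300 m²/s ≈ 2.366e+15 m²/s.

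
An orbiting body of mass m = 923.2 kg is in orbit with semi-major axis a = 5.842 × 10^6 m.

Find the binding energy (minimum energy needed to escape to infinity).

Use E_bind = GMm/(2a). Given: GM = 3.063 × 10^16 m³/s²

Total orbital energy is E = −GMm/(2a); binding energy is E_bind = −E = GMm/(2a).
E_bind = 3.063e+16 · 923.2 / (2 · 5.842e+06) J ≈ 2.42e+12 J = 2.42 TJ.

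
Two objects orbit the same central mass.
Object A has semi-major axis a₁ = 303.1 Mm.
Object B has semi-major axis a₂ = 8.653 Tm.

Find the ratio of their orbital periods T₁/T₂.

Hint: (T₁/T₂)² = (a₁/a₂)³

Convert to SI: a₁ = 303.1 Mm = 3.031e+08 m; a₂ = 8.653 Tm = 8.653e+12 m.
From Kepler's third law, (T₁/T₂)² = (a₁/a₂)³, so T₁/T₂ = (a₁/a₂)^(3/2).
a₁/a₂ = 3.031e+08 / 8.653e+12 = 3.50283e-05.
T₁/T₂ = (3.50283e-05)^(3/2) ≈ 2.073e-07.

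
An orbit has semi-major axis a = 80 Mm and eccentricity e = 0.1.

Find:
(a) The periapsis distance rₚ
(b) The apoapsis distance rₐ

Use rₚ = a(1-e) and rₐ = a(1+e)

Convert to SI: a = 80 Mm = 8e+07 m.
(a) rₚ = a(1 − e) = 8e+07 · (1 − 0.1) = 8e+07 · 0.9 ≈ 7.2e+07 m = 72 Mm.
(b) rₐ = a(1 + e) = 8e+07 · (1 + 0.1) = 8e+07 · 1.1 ≈ 8.8e+07 m = 88 Mm.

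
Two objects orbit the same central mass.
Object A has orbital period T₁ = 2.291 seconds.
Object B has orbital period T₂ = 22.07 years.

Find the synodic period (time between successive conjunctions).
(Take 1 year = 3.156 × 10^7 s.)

Convert to SI: T₂ = 22.07 years = 6.96529e+08 s.
T_syn = |T₁ · T₂ / (T₁ − T₂)|.
T_syn = |2.291 · 6.96529e+08 / (2.291 − 6.96529e+08)| s ≈ 2.291 s = 2.291 seconds.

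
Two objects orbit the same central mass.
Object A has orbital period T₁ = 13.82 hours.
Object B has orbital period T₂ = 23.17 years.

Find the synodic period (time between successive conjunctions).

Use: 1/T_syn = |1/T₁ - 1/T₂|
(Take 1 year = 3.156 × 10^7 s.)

Convert to SI: T₁ = 13.82 hours = 49752 s; T₂ = 23.17 years = 7.31245e+08 s.
T_syn = |T₁ · T₂ / (T₁ − T₂)|.
T_syn = |49752 · 7.31245e+08 / (49752 − 7.31245e+08)| s ≈ 4.976e+04 s = 13.82 hours.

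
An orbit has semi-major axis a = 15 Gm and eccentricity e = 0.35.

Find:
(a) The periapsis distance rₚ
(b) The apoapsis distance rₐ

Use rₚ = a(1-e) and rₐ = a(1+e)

Convert to SI: a = 15 Gm = 1.5e+10 m.
(a) rₚ = a(1 − e) = 1.5e+10 · (1 − 0.35) = 1.5e+10 · 0.65 ≈ 9.75e+09 m = 9.75 Gm.
(b) rₐ = a(1 + e) = 1.5e+10 · (1 + 0.35) = 1.5e+10 · 1.35 ≈ 2.025e+10 m = 20.25 Gm.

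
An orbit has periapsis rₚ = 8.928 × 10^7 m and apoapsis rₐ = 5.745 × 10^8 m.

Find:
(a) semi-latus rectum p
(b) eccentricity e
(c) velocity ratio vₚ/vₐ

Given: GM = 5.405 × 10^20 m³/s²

(a) From a = (rₚ + rₐ)/2 = 3.3189e+08 m and e = (rₐ − rₚ)/(rₐ + rₚ) = 0.730995, p = a(1 − e²) = 3.3189e+08 · (1 − (0.730995)²) ≈ 1.545e+08 m
(b) e = (rₐ − rₚ)/(rₐ + rₚ) = (5.745e+08 − 8.928e+07)/(5.745e+08 + 8.928e+07) ≈ 0.731
(c) Conservation of angular momentum (rₚvₚ = rₐvₐ) gives vₚ/vₐ = rₐ/rₚ = 5.745e+08/8.928e+07 ≈ 6.435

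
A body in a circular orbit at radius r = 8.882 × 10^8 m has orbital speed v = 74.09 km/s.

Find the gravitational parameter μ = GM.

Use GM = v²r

Convert to SI: v = 74.09 km/s = 74090 m/s.
For a circular orbit v² = GM/r, so GM = v² · r.
GM = (74090)² · 8.882e+08 m³/s² ≈ 4.876e+18 m³/s² = 4.876 × 10^18 m³/s².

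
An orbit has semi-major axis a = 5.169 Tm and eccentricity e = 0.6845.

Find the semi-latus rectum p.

Convert to SI: a = 5.169 Tm = 5.169e+12 m.
p = a (1 − e²).
p = 5.169e+12 · (1 − (0.6845)²) = 5.169e+12 · 0.53146 ≈ 2.747e+12 m = 2.747 Tm.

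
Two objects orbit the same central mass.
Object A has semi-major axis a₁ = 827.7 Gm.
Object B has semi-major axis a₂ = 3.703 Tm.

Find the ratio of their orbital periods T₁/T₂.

Convert to SI: a₁ = 827.7 Gm = 8.277e+11 m; a₂ = 3.703 Tm = 3.703e+12 m.
From Kepler's third law, (T₁/T₂)² = (a₁/a₂)³, so T₁/T₂ = (a₁/a₂)^(3/2).
a₁/a₂ = 8.277e+11 / 3.703e+12 = 0.223521.
T₁/T₂ = (0.223521)^(3/2) ≈ 0.1057.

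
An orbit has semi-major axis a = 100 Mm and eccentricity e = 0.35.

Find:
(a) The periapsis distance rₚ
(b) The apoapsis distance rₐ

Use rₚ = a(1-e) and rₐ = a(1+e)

Convert to SI: a = 100 Mm = 1e+08 m.
(a) rₚ = a(1 − e) = 1e+08 · (1 − 0.35) = 1e+08 · 0.65 ≈ 6.5e+07 m = 65 Mm.
(b) rₐ = a(1 + e) = 1e+08 · (1 + 0.35) = 1e+08 · 1.35 ≈ 1.35e+08 m = 135 Mm.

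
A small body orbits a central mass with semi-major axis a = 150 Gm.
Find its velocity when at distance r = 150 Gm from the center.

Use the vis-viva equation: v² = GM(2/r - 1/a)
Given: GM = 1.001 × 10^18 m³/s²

Convert to SI: a = 150 Gm = 1.5e+11 m; r = 150 Gm = 1.5e+11 m.
Vis-viva: v = √(GM · (2/r − 1/a)).
2/r − 1/a = 2/1.5e+11 − 1/1.5e+11 = 6.66667e-12 m⁻¹.
v = √(1.001e+18 · 6.66667e-12) m/s ≈ 2583 m/s = 2.583 km/s.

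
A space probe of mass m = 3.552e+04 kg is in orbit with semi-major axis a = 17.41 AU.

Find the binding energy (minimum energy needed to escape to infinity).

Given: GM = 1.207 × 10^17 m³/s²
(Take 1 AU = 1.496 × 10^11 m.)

Convert to SI: a = 17.41 AU = 2.60454e+12 m.
Total orbital energy is E = −GMm/(2a); binding energy is E_bind = −E = GMm/(2a).
E_bind = 1.207e+17 · 3.552e+04 / (2 · 2.60454e+12) J ≈ 8.23e+08 J = 823 MJ.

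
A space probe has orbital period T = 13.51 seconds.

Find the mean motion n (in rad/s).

n = 2π / T.
n = 2π / 13.51 s ≈ 0.4651 rad/s.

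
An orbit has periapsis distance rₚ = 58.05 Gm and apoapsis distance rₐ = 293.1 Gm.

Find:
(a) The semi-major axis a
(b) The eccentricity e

Convert to SI: rₚ = 58.05 Gm = 5.805e+10 m; rₐ = 293.1 Gm = 2.931e+11 m.
(a) a = (rₚ + rₐ) / 2 = (5.805e+10 + 2.931e+11) / 2 ≈ 1.756e+11 m = 175.6 Gm.
(b) e = (rₐ − rₚ) / (rₐ + rₚ) = (2.931e+11 − 5.805e+10) / (2.931e+11 + 5.805e+10) ≈ 0.6694.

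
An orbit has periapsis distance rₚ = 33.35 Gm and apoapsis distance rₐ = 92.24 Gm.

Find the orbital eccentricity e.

Convert to SI: rₚ = 33.35 Gm = 3.335e+10 m; rₐ = 92.24 Gm = 9.224e+10 m.
e = (rₐ − rₚ) / (rₐ + rₚ).
e = (9.224e+10 − 3.335e+10) / (9.224e+10 + 3.335e+10) = 5.889e+10 / 1.2559e+11 ≈ 0.4689.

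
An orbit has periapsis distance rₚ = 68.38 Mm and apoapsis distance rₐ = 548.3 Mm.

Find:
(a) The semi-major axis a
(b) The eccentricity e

Convert to SI: rₚ = 68.38 Mm = 6.838e+07 m; rₐ = 548.3 Mm = 5.483e+08 m.
(a) a = (rₚ + rₐ) / 2 = (6.838e+07 + 5.483e+08) / 2 ≈ 3.083e+08 m = 308.3 Mm.
(b) e = (rₐ − rₚ) / (rₐ + rₚ) = (5.483e+08 − 6.838e+07) / (5.483e+08 + 6.838e+07) ≈ 0.7782.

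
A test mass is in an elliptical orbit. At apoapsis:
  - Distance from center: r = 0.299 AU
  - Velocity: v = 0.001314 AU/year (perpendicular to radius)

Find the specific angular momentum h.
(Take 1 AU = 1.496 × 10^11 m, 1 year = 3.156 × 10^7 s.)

Convert to SI: r = 0.299 AU = 4.47304e+10 m; v = 0.001314 AU/year = 6.22859 m/s.
With v perpendicular to r, h = r · v.
h = 4.47304e+10 · 6.22859 m²/s ≈ 2.786e+11 m²/s.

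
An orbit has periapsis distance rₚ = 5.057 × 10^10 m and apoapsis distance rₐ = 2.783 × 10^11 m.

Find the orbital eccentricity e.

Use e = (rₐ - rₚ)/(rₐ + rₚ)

e = (rₐ − rₚ) / (rₐ + rₚ).
e = (2.783e+11 − 5.057e+10) / (2.783e+11 + 5.057e+10) = 2.2773e+11 / 3.2887e+11 ≈ 0.6925.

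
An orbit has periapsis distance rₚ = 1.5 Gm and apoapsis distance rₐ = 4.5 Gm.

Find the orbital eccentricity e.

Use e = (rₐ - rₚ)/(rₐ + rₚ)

Convert to SI: rₚ = 1.5 Gm = 1.5e+09 m; rₐ = 4.5 Gm = 4.5e+09 m.
e = (rₐ − rₚ) / (rₐ + rₚ).
e = (4.5e+09 − 1.5e+09) / (4.5e+09 + 1.5e+09) = 3e+09 / 6e+09 ≈ 0.5.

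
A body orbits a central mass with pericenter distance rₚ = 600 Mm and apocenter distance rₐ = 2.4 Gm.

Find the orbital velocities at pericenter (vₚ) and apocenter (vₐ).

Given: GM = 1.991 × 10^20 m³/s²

Convert to SI: rₚ = 600 Mm = 6e+08 m; rₐ = 2.4 Gm = 2.4e+09 m.
Use the vis-viva equation v² = GM(2/r − 1/a) with a = (rₚ + rₐ)/2 = (6e+08 + 2.4e+09)/2 = 1.5e+09 m.
vₚ = √(GM · (2/rₚ − 1/a)) = √(1.991e+20 · (2/6e+08 − 1/1.5e+09)) m/s ≈ 7.287e+05 m/s = 728.7 km/s.
vₐ = √(GM · (2/rₐ − 1/a)) = √(1.991e+20 · (2/2.4e+09 − 1/1.5e+09)) m/s ≈ 1.822e+05 m/s = 182.2 km/s.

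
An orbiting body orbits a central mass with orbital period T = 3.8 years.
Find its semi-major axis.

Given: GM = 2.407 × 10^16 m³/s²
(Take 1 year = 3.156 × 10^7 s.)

Convert to SI: T = 3.8 years = 1.19928e+08 s.
Invert Kepler's third law: a = (GM · T² / (4π²))^(1/3).
Substituting T = 1.19928e+08 s and GM = 2.407e+16 m³/s²:
a = (2.407e+16 · (1.19928e+08)² / (4π²))^(1/3) m
a ≈ 2.062e+10 m = 2.062 × 10^10 m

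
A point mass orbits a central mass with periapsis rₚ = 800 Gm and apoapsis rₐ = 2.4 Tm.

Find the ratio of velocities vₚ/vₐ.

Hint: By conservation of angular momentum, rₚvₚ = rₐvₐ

Convert to SI: rₚ = 800 Gm = 8e+11 m; rₐ = 2.4 Tm = 2.4e+12 m.
Conservation of angular momentum gives rₚvₚ = rₐvₐ, so vₚ/vₐ = rₐ/rₚ.
vₚ/vₐ = 2.4e+12 / 8e+11 ≈ 3.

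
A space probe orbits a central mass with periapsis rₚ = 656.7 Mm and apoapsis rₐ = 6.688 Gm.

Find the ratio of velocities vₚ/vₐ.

Convert to SI: rₚ = 656.7 Mm = 6.567e+08 m; rₐ = 6.688 Gm = 6.688e+09 m.
Conservation of angular momentum gives rₚvₚ = rₐvₐ, so vₚ/vₐ = rₐ/rₚ.
vₚ/vₐ = 6.688e+09 / 6.567e+08 ≈ 10.18.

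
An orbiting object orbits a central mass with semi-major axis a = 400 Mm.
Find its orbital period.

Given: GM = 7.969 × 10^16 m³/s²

Convert to SI: a = 400 Mm = 4e+08 m.
Kepler's third law: T = 2π √(a³ / GM).
Substituting a = 4e+08 m and GM = 7.969e+16 m³/s²:
T = 2π √((4e+08)³ / 7.969e+16) s
T ≈ 1.781e+05 s = 2.061 days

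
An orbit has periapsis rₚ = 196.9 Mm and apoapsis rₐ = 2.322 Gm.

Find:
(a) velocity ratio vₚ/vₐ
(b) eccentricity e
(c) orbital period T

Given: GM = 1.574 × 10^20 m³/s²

Convert to SI: rₚ = 196.9 Mm = 1.969e+08 m; rₐ = 2.322 Gm = 2.322e+09 m.
(a) Conservation of angular momentum (rₚvₚ = rₐvₐ) gives vₚ/vₐ = rₐ/rₚ = 2.322e+09/1.969e+08 ≈ 11.79
(b) e = (rₐ − rₚ)/(rₐ + rₚ) = (2.322e+09 − 1.969e+08)/(2.322e+09 + 1.969e+08) ≈ 0.8437
(c) With a = (rₚ + rₐ)/2 = 1.25945e+09 m, T = 2π √(a³/GM) = 2π √((1.25945e+09)³/1.574e+20) s ≈ 2.238e+04 s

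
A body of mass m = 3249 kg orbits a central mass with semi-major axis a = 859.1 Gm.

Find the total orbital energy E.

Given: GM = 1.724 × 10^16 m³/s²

Convert to SI: a = 859.1 Gm = 8.591e+11 m.
E = −GMm / (2a).
E = −1.724e+16 · 3249 / (2 · 8.591e+11) J ≈ -3.26e+07 J = -32.6 MJ.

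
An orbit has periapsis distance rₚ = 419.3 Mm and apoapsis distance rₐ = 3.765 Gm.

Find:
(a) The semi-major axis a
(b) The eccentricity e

Convert to SI: rₚ = 419.3 Mm = 4.193e+08 m; rₐ = 3.765 Gm = 3.765e+09 m.
(a) a = (rₚ + rₐ) / 2 = (4.193e+08 + 3.765e+09) / 2 ≈ 2.092e+09 m = 2.092 Gm.
(b) e = (rₐ − rₚ) / (rₐ + rₚ) = (3.765e+09 − 4.193e+08) / (3.765e+09 + 4.193e+08) ≈ 0.7996.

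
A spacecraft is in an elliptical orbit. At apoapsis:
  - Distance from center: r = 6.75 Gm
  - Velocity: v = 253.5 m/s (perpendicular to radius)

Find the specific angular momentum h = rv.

Convert to SI: r = 6.75 Gm = 6.75e+09 m.
With v perpendicular to r, h = r · v.
h = 6.75e+09 · 253.5 m²/s ≈ 1.711e+12 m²/s.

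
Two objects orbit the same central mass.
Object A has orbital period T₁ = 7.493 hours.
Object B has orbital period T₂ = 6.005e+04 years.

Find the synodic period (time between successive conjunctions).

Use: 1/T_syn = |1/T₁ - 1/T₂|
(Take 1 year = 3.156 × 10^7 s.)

Convert to SI: T₁ = 7.493 hours = 26974.8 s; T₂ = 6.005e+04 years = 1.89518e+12 s.
T_syn = |T₁ · T₂ / (T₁ − T₂)|.
T_syn = |26974.8 · 1.89518e+12 / (26974.8 − 1.89518e+12)| s ≈ 2.697e+04 s = 7.493 hours.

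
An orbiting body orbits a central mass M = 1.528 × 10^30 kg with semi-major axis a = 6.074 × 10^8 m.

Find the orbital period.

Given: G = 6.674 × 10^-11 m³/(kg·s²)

GM = G · M = 6.674e-11 · 1.528e+30 = 1.01979e+20 m³/s².
Kepler's third law: T = 2π √(a³ / GM).
Substituting a = 6.074e+08 m and GM = 1.01979e+20 m³/s²:
T = 2π √((6.074e+08)³ / 1.01979e+20) s
T ≈ 9314 s = 2.587 hours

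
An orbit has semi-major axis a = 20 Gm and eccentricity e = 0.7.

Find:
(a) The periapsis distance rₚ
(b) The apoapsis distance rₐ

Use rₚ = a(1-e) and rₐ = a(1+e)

Convert to SI: a = 20 Gm = 2e+10 m.
(a) rₚ = a(1 − e) = 2e+10 · (1 − 0.7) = 2e+10 · 0.3 ≈ 6e+09 m = 6 Gm.
(b) rₐ = a(1 + e) = 2e+10 · (1 + 0.7) = 2e+10 · 1.7 ≈ 3.4e+10 m = 34 Gm.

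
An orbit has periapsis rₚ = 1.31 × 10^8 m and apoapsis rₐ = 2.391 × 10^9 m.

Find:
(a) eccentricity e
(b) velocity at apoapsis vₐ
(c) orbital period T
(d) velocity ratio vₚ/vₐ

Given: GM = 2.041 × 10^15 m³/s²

(a) e = (rₐ − rₚ)/(rₐ + rₚ) = (2.391e+09 − 1.31e+08)/(2.391e+09 + 1.31e+08) ≈ 0.8961
(b) With a = (rₚ + rₐ)/2 = 1.261e+09 m, vₐ = √(GM (2/rₐ − 1/a)) = √(2.041e+15 · (2/2.391e+09 − 1/1.261e+09)) m/s ≈ 297.8 m/s
(c) With a = (rₚ + rₐ)/2 = 1.261e+09 m, T = 2π √(a³/GM) = 2π √((1.261e+09)³/2.041e+15) s ≈ 6.228e+06 s
(d) Conservation of angular momentum (rₚvₚ = rₐvₐ) gives vₚ/vₐ = rₐ/rₚ = 2.391e+09/1.31e+08 ≈ 18.25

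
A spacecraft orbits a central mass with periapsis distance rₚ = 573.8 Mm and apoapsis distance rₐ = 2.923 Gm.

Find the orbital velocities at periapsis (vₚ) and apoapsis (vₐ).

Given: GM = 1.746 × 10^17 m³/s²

Convert to SI: rₚ = 573.8 Mm = 5.738e+08 m; rₐ = 2.923 Gm = 2.923e+09 m.
Use the vis-viva equation v² = GM(2/r − 1/a) with a = (rₚ + rₐ)/2 = (5.738e+08 + 2.923e+09)/2 = 1.7484e+09 m.
vₚ = √(GM · (2/rₚ − 1/a)) = √(1.746e+17 · (2/5.738e+08 − 1/1.7484e+09)) m/s ≈ 2.255e+04 m/s = 22.55 km/s.
vₐ = √(GM · (2/rₐ − 1/a)) = √(1.746e+17 · (2/2.923e+09 − 1/1.7484e+09)) m/s ≈ 4428 m/s = 4.428 km/s.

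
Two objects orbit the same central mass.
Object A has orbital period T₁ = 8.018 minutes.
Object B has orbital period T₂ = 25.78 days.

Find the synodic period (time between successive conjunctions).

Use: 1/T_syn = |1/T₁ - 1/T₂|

Convert to SI: T₁ = 8.018 minutes = 481.08 s; T₂ = 25.78 days = 2.22739e+06 s.
T_syn = |T₁ · T₂ / (T₁ − T₂)|.
T_syn = |481.08 · 2.22739e+06 / (481.08 − 2.22739e+06)| s ≈ 481.2 s = 8.02 minutes.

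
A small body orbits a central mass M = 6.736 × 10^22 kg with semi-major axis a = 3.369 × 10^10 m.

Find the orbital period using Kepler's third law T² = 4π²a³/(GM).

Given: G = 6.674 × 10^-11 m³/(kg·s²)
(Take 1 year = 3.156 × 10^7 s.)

GM = G · M = 6.674e-11 · 6.736e+22 = 4.49561e+12 m³/s².
Kepler's third law: T = 2π √(a³ / GM).
Substituting a = 3.369e+10 m and GM = 4.49561e+12 m³/s²:
T = 2π √((3.369e+10)³ / 4.49561e+12) s
T ≈ 1.832e+10 s = 580.6 years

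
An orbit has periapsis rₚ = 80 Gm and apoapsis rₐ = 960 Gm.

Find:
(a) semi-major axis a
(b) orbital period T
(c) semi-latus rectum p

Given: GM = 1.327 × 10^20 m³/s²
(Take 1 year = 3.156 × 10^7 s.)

Convert to SI: rₚ = 80 Gm = 8e+10 m; rₐ = 960 Gm = 9.6e+11 m.
(a) a = (rₚ + rₐ)/2 = (8e+10 + 9.6e+11)/2 ≈ 5.2e+11 m
(b) With a = (rₚ + rₐ)/2 = 5.2e+11 m, T = 2π √(a³/GM) = 2π √((5.2e+11)³/1.327e+20) s ≈ 2.045e+08 s
(c) From a = (rₚ + rₐ)/2 = 5.2e+11 m and e = (rₐ − rₚ)/(rₐ + rₚ) = 0.846154, p = a(1 − e²) = 5.2e+11 · (1 − (0.846154)²) ≈ 1.477e+11 m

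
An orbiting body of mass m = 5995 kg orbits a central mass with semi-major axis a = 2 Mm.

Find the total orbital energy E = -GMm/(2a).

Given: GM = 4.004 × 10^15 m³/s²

Convert to SI: a = 2 Mm = 2e+06 m.
E = −GMm / (2a).
E = −4.004e+15 · 5995 / (2 · 2e+06) J ≈ -6.001e+12 J = -6.001 TJ.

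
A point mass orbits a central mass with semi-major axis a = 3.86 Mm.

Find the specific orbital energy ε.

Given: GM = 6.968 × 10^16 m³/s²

Convert to SI: a = 3.86 Mm = 3.86e+06 m.
ε = −GM / (2a).
ε = −6.968e+16 / (2 · 3.86e+06) J/kg ≈ -9.026e+09 J/kg = -9.026 GJ/kg.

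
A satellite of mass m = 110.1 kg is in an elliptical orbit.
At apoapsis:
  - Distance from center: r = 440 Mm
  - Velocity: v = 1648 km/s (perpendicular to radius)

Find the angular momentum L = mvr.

Convert to SI: r = 440 Mm = 4.4e+08 m; v = 1648 km/s = 1.648e+06 m/s.
Since v is perpendicular to r, L = m · v · r.
L = 110.1 · 1.648e+06 · 4.4e+08 kg·m²/s ≈ 7.984e+16 kg·m²/s.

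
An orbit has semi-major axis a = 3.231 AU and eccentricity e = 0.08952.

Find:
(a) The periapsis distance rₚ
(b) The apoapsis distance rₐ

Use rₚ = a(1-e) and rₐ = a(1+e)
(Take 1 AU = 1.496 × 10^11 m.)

Convert to SI: a = 3.231 AU = 4.83358e+11 m.
(a) rₚ = a(1 − e) = 4.83358e+11 · (1 − 0.08952) = 4.83358e+11 · 0.91048 ≈ 4.401e+11 m = 2.942 AU.
(b) rₐ = a(1 + e) = 4.83358e+11 · (1 + 0.08952) = 4.83358e+11 · 1.08952 ≈ 5.266e+11 m = 3.52 AU.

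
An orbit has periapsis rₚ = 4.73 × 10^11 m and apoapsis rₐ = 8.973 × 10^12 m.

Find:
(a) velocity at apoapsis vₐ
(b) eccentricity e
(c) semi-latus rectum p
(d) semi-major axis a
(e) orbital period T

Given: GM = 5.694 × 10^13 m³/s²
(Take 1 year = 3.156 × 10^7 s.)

(a) With a = (rₚ + rₐ)/2 = 4.723e+12 m, vₐ = √(GM (2/rₐ − 1/a)) = √(5.694e+13 · (2/8.973e+12 − 1/4.723e+12)) m/s ≈ 0.7972 m/s
(b) e = (rₐ − rₚ)/(rₐ + rₚ) = (8.973e+12 − 4.73e+11)/(8.973e+12 + 4.73e+11) ≈ 0.8999
(c) From a = (rₚ + rₐ)/2 = 4.723e+12 m and e = (rₐ − rₚ)/(rₐ + rₚ) = 0.899852, p = a(1 − e²) = 4.723e+12 · (1 − (0.899852)²) ≈ 8.986e+11 m
(d) a = (rₚ + rₐ)/2 = (4.73e+11 + 8.973e+12)/2 ≈ 4.723e+12 m
(e) With a = (rₚ + rₐ)/2 = 4.723e+12 m, T = 2π √(a³/GM) = 2π √((4.723e+12)³/5.694e+13) s ≈ 8.547e+12 s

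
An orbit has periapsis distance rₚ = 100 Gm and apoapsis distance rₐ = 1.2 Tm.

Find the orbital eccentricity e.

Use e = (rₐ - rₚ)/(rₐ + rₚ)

Convert to SI: rₚ = 100 Gm = 1e+11 m; rₐ = 1.2 Tm = 1.2e+12 m.
e = (rₐ − rₚ) / (rₐ + rₚ).
e = (1.2e+12 − 1e+11) / (1.2e+12 + 1e+11) = 1.1e+12 / 1.3e+12 ≈ 0.8462.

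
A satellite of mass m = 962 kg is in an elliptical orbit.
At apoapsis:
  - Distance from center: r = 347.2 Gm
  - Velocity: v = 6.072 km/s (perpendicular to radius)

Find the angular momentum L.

Convert to SI: r = 347.2 Gm = 3.472e+11 m; v = 6.072 km/s = 6072 m/s.
Since v is perpendicular to r, L = m · v · r.
L = 962 · 6072 · 3.472e+11 kg·m²/s ≈ 2.028e+18 kg·m²/s.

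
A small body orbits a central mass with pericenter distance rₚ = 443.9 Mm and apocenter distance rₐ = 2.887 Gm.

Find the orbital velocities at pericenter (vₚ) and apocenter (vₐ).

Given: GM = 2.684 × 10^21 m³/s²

Convert to SI: rₚ = 443.9 Mm = 4.439e+08 m; rₐ = 2.887 Gm = 2.887e+09 m.
Use the vis-viva equation v² = GM(2/r − 1/a) with a = (rₚ + rₐ)/2 = (4.439e+08 + 2.887e+09)/2 = 1.66545e+09 m.
vₚ = √(GM · (2/rₚ − 1/a)) = √(2.684e+21 · (2/4.439e+08 − 1/1.66545e+09)) m/s ≈ 3.237e+06 m/s = 3237 km/s.
vₐ = √(GM · (2/rₐ − 1/a)) = √(2.684e+21 · (2/2.887e+09 − 1/1.66545e+09)) m/s ≈ 4.978e+05 m/s = 497.8 km/s.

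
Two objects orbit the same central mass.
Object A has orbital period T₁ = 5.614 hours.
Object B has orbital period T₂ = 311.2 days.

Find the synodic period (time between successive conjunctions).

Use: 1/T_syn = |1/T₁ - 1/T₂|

Convert to SI: T₁ = 5.614 hours = 20210.4 s; T₂ = 311.2 days = 2.68877e+07 s.
T_syn = |T₁ · T₂ / (T₁ − T₂)|.
T_syn = |20210.4 · 2.68877e+07 / (20210.4 − 2.68877e+07)| s ≈ 2.023e+04 s = 5.618 hours.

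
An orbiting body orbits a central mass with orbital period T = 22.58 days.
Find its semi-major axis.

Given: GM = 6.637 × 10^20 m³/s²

Convert to SI: T = 22.58 days = 1.95091e+06 s.
Invert Kepler's third law: a = (GM · T² / (4π²))^(1/3).
Substituting T = 1.95091e+06 s and GM = 6.637e+20 m³/s²:
a = (6.637e+20 · (1.95091e+06)² / (4π²))^(1/3) m
a ≈ 4e+10 m = 40 Gm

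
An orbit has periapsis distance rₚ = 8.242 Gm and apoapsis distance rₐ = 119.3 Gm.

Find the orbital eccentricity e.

Convert to SI: rₚ = 8.242 Gm = 8.242e+09 m; rₐ = 119.3 Gm = 1.193e+11 m.
e = (rₐ − rₚ) / (rₐ + rₚ).
e = (1.193e+11 − 8.242e+09) / (1.193e+11 + 8.242e+09) = 1.11058e+11 / 1.27542e+11 ≈ 0.8708.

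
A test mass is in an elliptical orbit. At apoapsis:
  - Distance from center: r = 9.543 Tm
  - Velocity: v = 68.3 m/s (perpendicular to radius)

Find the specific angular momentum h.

Convert to SI: r = 9.543 Tm = 9.543e+12 m.
With v perpendicular to r, h = r · v.
h = 9.543e+12 · 68.3 m²/s ≈ 6.518e+14 m²/s.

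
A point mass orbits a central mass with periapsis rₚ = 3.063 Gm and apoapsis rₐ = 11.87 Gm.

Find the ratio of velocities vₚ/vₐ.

Convert to SI: rₚ = 3.063 Gm = 3.063e+09 m; rₐ = 11.87 Gm = 1.187e+10 m.
Conservation of angular momentum gives rₚvₚ = rₐvₐ, so vₚ/vₐ = rₐ/rₚ.
vₚ/vₐ = 1.187e+10 / 3.063e+09 ≈ 3.875.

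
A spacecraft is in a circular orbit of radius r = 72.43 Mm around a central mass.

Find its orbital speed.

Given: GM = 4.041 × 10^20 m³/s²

Convert to SI: r = 72.43 Mm = 7.243e+07 m.
For a circular orbit, gravity supplies the centripetal force, so v = √(GM / r).
v = √(4.041e+20 / 7.243e+07) m/s ≈ 2.362e+06 m/s = 2362 km/s.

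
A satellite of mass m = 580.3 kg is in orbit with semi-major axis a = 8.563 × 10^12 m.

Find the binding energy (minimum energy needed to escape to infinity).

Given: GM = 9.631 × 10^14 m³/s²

Total orbital energy is E = −GMm/(2a); binding energy is E_bind = −E = GMm/(2a).
E_bind = 9.631e+14 · 580.3 / (2 · 8.563e+12) J ≈ 3.263e+04 J = 32.63 kJ.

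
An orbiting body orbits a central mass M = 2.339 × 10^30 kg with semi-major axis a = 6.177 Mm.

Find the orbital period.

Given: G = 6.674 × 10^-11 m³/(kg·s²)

Convert to SI: a = 6.177 Mm = 6.177e+06 m.
GM = G · M = 6.674e-11 · 2.339e+30 = 1.56105e+20 m³/s².
Kepler's third law: T = 2π √(a³ / GM).
Substituting a = 6.177e+06 m and GM = 1.56105e+20 m³/s²:
T = 2π √((6.177e+06)³ / 1.56105e+20) s
T ≈ 7.72 s = 7.72 seconds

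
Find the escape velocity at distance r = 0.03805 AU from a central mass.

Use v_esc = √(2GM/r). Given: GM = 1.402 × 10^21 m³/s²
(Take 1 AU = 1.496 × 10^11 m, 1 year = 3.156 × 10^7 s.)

Convert to SI: r = 0.03805 AU = 5.69228e+09 m.
Escape velocity comes from setting total energy to zero: ½v² − GM/r = 0 ⇒ v_esc = √(2GM / r).
v_esc = √(2 · 1.402e+21 / 5.69228e+09) m/s ≈ 7.019e+05 m/s = 148.1 AU/year.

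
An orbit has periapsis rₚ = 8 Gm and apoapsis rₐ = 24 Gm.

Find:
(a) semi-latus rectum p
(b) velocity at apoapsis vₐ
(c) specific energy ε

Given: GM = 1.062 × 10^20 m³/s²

Convert to SI: rₚ = 8 Gm = 8e+09 m; rₐ = 24 Gm = 2.4e+10 m.
(a) From a = (rₚ + rₐ)/2 = 1.6e+10 m and e = (rₐ − rₚ)/(rₐ + rₚ) = 0.5, p = a(1 − e²) = 1.6e+10 · (1 − (0.5)²) ≈ 1.2e+10 m
(b) With a = (rₚ + rₐ)/2 = 1.6e+10 m, vₐ = √(GM (2/rₐ − 1/a)) = √(1.062e+20 · (2/2.4e+10 − 1/1.6e+10)) m/s ≈ 4.704e+04 m/s
(c) With a = (rₚ + rₐ)/2 = 1.6e+10 m, ε = −GM/(2a) = −1.062e+20/(2 · 1.6e+10) J/kg ≈ -3.319e+09 J/kg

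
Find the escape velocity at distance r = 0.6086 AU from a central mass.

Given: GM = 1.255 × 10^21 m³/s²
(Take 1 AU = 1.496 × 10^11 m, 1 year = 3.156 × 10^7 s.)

Convert to SI: r = 0.6086 AU = 9.10466e+10 m.
Escape velocity comes from setting total energy to zero: ½v² − GM/r = 0 ⇒ v_esc = √(2GM / r).
v_esc = √(2 · 1.255e+21 / 9.10466e+10) m/s ≈ 1.66e+05 m/s = 35.03 AU/year.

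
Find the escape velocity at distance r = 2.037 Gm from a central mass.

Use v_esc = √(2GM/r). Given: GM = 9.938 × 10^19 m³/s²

Convert to SI: r = 2.037 Gm = 2.037e+09 m.
Escape velocity comes from setting total energy to zero: ½v² − GM/r = 0 ⇒ v_esc = √(2GM / r).
v_esc = √(2 · 9.938e+19 / 2.037e+09) m/s ≈ 3.124e+05 m/s = 312.4 km/s.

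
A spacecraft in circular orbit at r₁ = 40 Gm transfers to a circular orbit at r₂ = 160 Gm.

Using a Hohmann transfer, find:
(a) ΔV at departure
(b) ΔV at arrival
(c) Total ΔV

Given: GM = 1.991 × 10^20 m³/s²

Convert to SI: r₁ = 40 Gm = 4e+10 m; r₂ = 160 Gm = 1.6e+11 m.
Transfer semi-major axis: a_t = (r₁ + r₂)/2 = (4e+10 + 1.6e+11)/2 = 1e+11 m.
Circular speeds: v₁ = √(GM/r₁) = 70551.4 m/s, v₂ = √(GM/r₂) = 35275.7 m/s.
Transfer speeds (vis-viva v² = GM(2/r − 1/a_t)): v₁ᵗ = 89241.2 m/s, v₂ᵗ = 22310.3 m/s.
(a) ΔV₁ = |v₁ᵗ − v₁| ≈ 1.869e+04 m/s = 18.69 km/s.
(b) ΔV₂ = |v₂ − v₂ᵗ| ≈ 1.297e+04 m/s = 12.97 km/s.
(c) ΔV_total = ΔV₁ + ΔV₂ ≈ 3.166e+04 m/s = 31.66 km/s.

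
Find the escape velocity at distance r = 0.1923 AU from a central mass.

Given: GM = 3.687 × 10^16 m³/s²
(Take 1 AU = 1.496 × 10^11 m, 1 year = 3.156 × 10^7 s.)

Convert to SI: r = 0.1923 AU = 2.87681e+10 m.
Escape velocity comes from setting total energy to zero: ½v² − GM/r = 0 ⇒ v_esc = √(2GM / r).
v_esc = √(2 · 3.687e+16 / 2.87681e+10) m/s ≈ 1601 m/s = 0.3378 AU/year.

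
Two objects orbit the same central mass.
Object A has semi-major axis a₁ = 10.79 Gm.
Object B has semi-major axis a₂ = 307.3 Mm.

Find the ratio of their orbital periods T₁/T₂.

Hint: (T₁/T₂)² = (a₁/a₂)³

Convert to SI: a₁ = 10.79 Gm = 1.079e+10 m; a₂ = 307.3 Mm = 3.073e+08 m.
From Kepler's third law, (T₁/T₂)² = (a₁/a₂)³, so T₁/T₂ = (a₁/a₂)^(3/2).
a₁/a₂ = 1.079e+10 / 3.073e+08 = 35.1123.
T₁/T₂ = (35.1123)^(3/2) ≈ 208.1.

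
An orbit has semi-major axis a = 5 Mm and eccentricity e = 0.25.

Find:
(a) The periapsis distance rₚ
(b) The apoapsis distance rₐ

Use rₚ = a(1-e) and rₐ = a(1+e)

Convert to SI: a = 5 Mm = 5e+06 m.
(a) rₚ = a(1 − e) = 5e+06 · (1 − 0.25) = 5e+06 · 0.75 ≈ 3.75e+06 m = 3.75 Mm.
(b) rₐ = a(1 + e) = 5e+06 · (1 + 0.25) = 5e+06 · 1.25 ≈ 6.25e+06 m = 6.25 Mm.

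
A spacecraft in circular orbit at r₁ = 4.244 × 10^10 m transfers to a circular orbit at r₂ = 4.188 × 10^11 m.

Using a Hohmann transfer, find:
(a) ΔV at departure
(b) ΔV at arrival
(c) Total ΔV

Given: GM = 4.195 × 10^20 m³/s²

Transfer semi-major axis: a_t = (r₁ + r₂)/2 = (4.244e+10 + 4.188e+11)/2 = 2.3062e+11 m.
Circular speeds: v₁ = √(GM/r₁) = 99421 m/s, v₂ = √(GM/r₂) = 31649.2 m/s.
Transfer speeds (vis-viva v² = GM(2/r − 1/a_t)): v₁ᵗ = 133978 m/s, v₂ᵗ = 13576.9 m/s.
(a) ΔV₁ = |v₁ᵗ − v₁| ≈ 3.456e+04 m/s = 34.56 km/s.
(b) ΔV₂ = |v₂ − v₂ᵗ| ≈ 1.807e+04 m/s = 18.07 km/s.
(c) ΔV_total = ΔV₁ + ΔV₂ ≈ 5.263e+04 m/s = 52.63 km/s.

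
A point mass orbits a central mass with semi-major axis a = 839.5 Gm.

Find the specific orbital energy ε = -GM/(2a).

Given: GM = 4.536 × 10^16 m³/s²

Convert to SI: a = 839.5 Gm = 8.395e+11 m.
ε = −GM / (2a).
ε = −4.536e+16 / (2 · 8.395e+11) J/kg ≈ -2.702e+04 J/kg = -27.02 kJ/kg.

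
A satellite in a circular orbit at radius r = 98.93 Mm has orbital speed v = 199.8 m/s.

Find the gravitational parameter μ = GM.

Convert to SI: r = 98.93 Mm = 9.893e+07 m.
For a circular orbit v² = GM/r, so GM = v² · r.
GM = (199.8)² · 9.893e+07 m³/s² ≈ 3.949e+12 m³/s² = 3.949 × 10^12 m³/s².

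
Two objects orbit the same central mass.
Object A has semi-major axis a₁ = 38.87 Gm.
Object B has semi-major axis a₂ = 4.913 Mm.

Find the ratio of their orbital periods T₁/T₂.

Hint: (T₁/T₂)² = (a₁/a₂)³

Convert to SI: a₁ = 38.87 Gm = 3.887e+10 m; a₂ = 4.913 Mm = 4.913e+06 m.
From Kepler's third law, (T₁/T₂)² = (a₁/a₂)³, so T₁/T₂ = (a₁/a₂)^(3/2).
a₁/a₂ = 3.887e+10 / 4.913e+06 = 7911.66.
T₁/T₂ = (7911.66)^(3/2) ≈ 7.037e+05.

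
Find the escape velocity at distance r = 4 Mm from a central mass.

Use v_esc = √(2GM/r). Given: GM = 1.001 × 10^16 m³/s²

Convert to SI: r = 4 Mm = 4e+06 m.
Escape velocity comes from setting total energy to zero: ½v² − GM/r = 0 ⇒ v_esc = √(2GM / r).
v_esc = √(2 · 1.001e+16 / 4e+06) m/s ≈ 7.075e+04 m/s = 70.75 km/s.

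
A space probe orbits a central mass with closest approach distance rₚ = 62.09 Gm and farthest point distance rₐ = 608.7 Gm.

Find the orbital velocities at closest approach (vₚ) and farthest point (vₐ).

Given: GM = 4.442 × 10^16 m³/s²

Convert to SI: rₚ = 62.09 Gm = 6.209e+10 m; rₐ = 608.7 Gm = 6.087e+11 m.
Use the vis-viva equation v² = GM(2/r − 1/a) with a = (rₚ + rₐ)/2 = (6.209e+10 + 6.087e+11)/2 = 3.35395e+11 m.
vₚ = √(GM · (2/rₚ − 1/a)) = √(4.442e+16 · (2/6.209e+10 − 1/3.35395e+11)) m/s ≈ 1139 m/s = 1.139 km/s.
vₐ = √(GM · (2/rₐ − 1/a)) = √(4.442e+16 · (2/6.087e+11 − 1/3.35395e+11)) m/s ≈ 116.2 m/s = 116.2 m/s.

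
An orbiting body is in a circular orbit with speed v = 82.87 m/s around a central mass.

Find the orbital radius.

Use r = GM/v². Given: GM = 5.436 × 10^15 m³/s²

For a circular orbit, v² = GM / r, so r = GM / v².
r = 5.436e+15 / (82.87)² m ≈ 7.916e+11 m = 791.6 Gm.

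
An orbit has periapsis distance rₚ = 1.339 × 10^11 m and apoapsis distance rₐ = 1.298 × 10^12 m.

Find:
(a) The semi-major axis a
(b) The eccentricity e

(a) a = (rₚ + rₐ) / 2 = (1.339e+11 + 1.298e+12) / 2 ≈ 7.16e+11 m = 7.16 × 10^11 m.
(b) e = (rₐ − rₚ) / (rₐ + rₚ) = (1.298e+12 − 1.339e+11) / (1.298e+12 + 1.339e+11) ≈ 0.813.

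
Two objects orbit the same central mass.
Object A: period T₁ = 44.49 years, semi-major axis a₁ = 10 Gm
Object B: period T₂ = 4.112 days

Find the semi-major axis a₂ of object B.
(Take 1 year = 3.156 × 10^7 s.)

Convert to SI: T₁ = 44.49 years = 1.4041e+09 s; a₁ = 10 Gm = 1e+10 m; T₂ = 4.112 days = 355277 s.
Kepler's third law: (T₁/T₂)² = (a₁/a₂)³ ⇒ a₂ = a₁ · (T₂/T₁)^(2/3).
T₂/T₁ = 355277 / 1.4041e+09 = 0.000253027.
a₂ = 1e+10 · (0.000253027)^(2/3) m ≈ 4e+07 m = 40 Mm.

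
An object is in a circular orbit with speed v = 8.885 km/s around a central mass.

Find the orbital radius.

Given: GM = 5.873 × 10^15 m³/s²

Convert to SI: v = 8.885 km/s = 8885 m/s.
For a circular orbit, v² = GM / r, so r = GM / v².
r = 5.873e+15 / (8885)² m ≈ 7.44e+07 m = 74.4 Mm.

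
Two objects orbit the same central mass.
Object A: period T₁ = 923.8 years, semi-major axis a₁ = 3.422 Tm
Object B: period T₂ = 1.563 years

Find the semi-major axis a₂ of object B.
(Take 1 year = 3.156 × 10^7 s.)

Convert to SI: T₁ = 923.8 years = 2.91551e+10 s; a₁ = 3.422 Tm = 3.422e+12 m; T₂ = 1.563 years = 4.93283e+07 s.
Kepler's third law: (T₁/T₂)² = (a₁/a₂)³ ⇒ a₂ = a₁ · (T₂/T₁)^(2/3).
T₂/T₁ = 4.93283e+07 / 2.91551e+10 = 0.00169192.
a₂ = 3.422e+12 · (0.00169192)^(2/3) m ≈ 4.859e+10 m = 48.59 Gm.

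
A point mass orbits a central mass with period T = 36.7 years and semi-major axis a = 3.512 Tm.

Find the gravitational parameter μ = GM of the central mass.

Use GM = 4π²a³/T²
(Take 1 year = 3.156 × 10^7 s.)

Convert to SI: T = 36.7 years = 1.15825e+09 s; a = 3.512 Tm = 3.512e+12 m.
GM = 4π² · a³ / T².
GM = 4π² · (3.512e+12)³ / (1.15825e+09)² m³/s² ≈ 1.275e+21 m³/s² = 1.275 × 10^21 m³/s².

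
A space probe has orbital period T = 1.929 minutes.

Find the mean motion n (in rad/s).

Convert to SI: T = 1.929 minutes = 115.74 s.
n = 2π / T.
n = 2π / 115.74 s ≈ 0.05429 rad/s.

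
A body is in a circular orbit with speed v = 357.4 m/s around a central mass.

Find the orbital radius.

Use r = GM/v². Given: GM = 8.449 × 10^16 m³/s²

For a circular orbit, v² = GM / r, so r = GM / v².
r = 8.449e+16 / (357.4)² m ≈ 6.614e+11 m = 661.4 Gm.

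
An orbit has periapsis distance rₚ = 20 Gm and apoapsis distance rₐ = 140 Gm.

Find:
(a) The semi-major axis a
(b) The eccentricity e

Convert to SI: rₚ = 20 Gm = 2e+10 m; rₐ = 140 Gm = 1.4e+11 m.
(a) a = (rₚ + rₐ) / 2 = (2e+10 + 1.4e+11) / 2 ≈ 8e+10 m = 80 Gm.
(b) e = (rₐ − rₚ) / (rₐ + rₚ) = (1.4e+11 − 2e+10) / (1.4e+11 + 2e+10) ≈ 0.75.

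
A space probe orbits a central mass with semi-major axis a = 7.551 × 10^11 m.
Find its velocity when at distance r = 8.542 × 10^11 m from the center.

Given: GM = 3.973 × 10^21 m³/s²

Vis-viva: v = √(GM · (2/r − 1/a)).
2/r − 1/a = 2/8.542e+11 − 1/7.551e+11 = 1.01704e-12 m⁻¹.
v = √(3.973e+21 · 1.01704e-12) m/s ≈ 6.357e+04 m/s = 63.57 km/s.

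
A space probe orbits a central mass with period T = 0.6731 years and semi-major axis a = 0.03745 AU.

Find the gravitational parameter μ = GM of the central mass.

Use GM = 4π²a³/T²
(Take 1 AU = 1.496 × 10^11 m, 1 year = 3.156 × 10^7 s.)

Convert to SI: T = 0.6731 years = 2.1243e+07 s; a = 0.03745 AU = 5.60252e+09 m.
GM = 4π² · a³ / T².
GM = 4π² · (5.60252e+09)³ / (2.1243e+07)² m³/s² ≈ 1.538e+16 m³/s² = 1.538 × 10^16 m³/s².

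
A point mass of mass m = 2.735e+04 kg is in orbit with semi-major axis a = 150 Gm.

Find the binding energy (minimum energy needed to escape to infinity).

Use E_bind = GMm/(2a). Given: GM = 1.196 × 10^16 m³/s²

Convert to SI: a = 150 Gm = 1.5e+11 m.
Total orbital energy is E = −GMm/(2a); binding energy is E_bind = −E = GMm/(2a).
E_bind = 1.196e+16 · 2.735e+04 / (2 · 1.5e+11) J ≈ 1.09e+09 J = 1.09 GJ.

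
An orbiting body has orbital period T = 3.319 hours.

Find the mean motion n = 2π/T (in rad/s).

Convert to SI: T = 3.319 hours = 11948.4 s.
n = 2π / T.
n = 2π / 11948.4 s ≈ 0.0005259 rad/s.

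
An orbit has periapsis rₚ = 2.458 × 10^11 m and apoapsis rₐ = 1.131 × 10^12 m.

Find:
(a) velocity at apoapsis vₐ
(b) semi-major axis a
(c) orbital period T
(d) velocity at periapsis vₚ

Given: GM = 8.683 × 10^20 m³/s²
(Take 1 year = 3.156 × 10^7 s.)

(a) With a = (rₚ + rₐ)/2 = 6.884e+11 m, vₐ = √(GM (2/rₐ − 1/a)) = √(8.683e+20 · (2/1.131e+12 − 1/6.884e+11)) m/s ≈ 1.656e+04 m/s
(b) a = (rₚ + rₐ)/2 = (2.458e+11 + 1.131e+12)/2 ≈ 6.884e+11 m
(c) With a = (rₚ + rₐ)/2 = 6.884e+11 m, T = 2π √(a³/GM) = 2π √((6.884e+11)³/8.683e+20) s ≈ 1.218e+08 s
(d) With a = (rₚ + rₐ)/2 = 6.884e+11 m, vₚ = √(GM (2/rₚ − 1/a)) = √(8.683e+20 · (2/2.458e+11 − 1/6.884e+11)) m/s ≈ 7.618e+04 m/s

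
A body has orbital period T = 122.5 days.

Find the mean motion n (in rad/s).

Convert to SI: T = 122.5 days = 1.0584e+07 s.
n = 2π / T.
n = 2π / 1.0584e+07 s ≈ 5.936e-07 rad/s.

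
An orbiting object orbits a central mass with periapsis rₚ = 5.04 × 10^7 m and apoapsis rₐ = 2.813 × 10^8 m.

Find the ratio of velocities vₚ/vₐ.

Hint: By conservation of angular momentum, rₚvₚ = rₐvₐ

Conservation of angular momentum gives rₚvₚ = rₐvₐ, so vₚ/vₐ = rₐ/rₚ.
vₚ/vₐ = 2.813e+08 / 5.04e+07 ≈ 5.581.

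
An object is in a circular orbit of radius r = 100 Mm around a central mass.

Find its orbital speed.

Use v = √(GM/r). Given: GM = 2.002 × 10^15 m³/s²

Convert to SI: r = 100 Mm = 1e+08 m.
For a circular orbit, gravity supplies the centripetal force, so v = √(GM / r).
v = √(2.002e+15 / 1e+08) m/s ≈ 4474 m/s = 4.474 km/s.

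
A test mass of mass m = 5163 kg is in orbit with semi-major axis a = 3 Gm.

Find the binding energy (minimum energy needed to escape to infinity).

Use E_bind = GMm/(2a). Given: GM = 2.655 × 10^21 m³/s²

Convert to SI: a = 3 Gm = 3e+09 m.
Total orbital energy is E = −GMm/(2a); binding energy is E_bind = −E = GMm/(2a).
E_bind = 2.655e+21 · 5163 / (2 · 3e+09) J ≈ 2.285e+15 J = 2.285 PJ.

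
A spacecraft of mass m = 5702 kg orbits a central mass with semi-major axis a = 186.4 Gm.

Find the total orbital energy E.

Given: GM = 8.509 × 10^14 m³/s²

Convert to SI: a = 186.4 Gm = 1.864e+11 m.
E = −GMm / (2a).
E = −8.509e+14 · 5702 / (2 · 1.864e+11) J ≈ -1.301e+07 J = -13.01 MJ.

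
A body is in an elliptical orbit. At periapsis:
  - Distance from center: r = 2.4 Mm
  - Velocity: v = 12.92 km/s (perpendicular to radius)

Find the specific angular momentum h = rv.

Convert to SI: r = 2.4 Mm = 2.4e+06 m; v = 12.92 km/s = 12920 m/s.
With v perpendicular to r, h = r · v.
h = 2.4e+06 · 12920 m²/s ≈ 3.101e+10 m²/s.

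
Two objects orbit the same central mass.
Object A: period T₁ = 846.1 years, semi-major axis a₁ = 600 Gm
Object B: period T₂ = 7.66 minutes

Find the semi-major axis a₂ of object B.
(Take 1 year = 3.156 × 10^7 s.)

Convert to SI: T₁ = 846.1 years = 2.67029e+10 s; a₁ = 600 Gm = 6e+11 m; T₂ = 7.66 minutes = 459.6 s.
Kepler's third law: (T₁/T₂)² = (a₁/a₂)³ ⇒ a₂ = a₁ · (T₂/T₁)^(2/3).
T₂/T₁ = 459.6 / 2.67029e+10 = 1.72116e-08.
a₂ = 6e+11 · (1.72116e-08)^(2/3) m ≈ 4e+06 m = 4 Mm.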